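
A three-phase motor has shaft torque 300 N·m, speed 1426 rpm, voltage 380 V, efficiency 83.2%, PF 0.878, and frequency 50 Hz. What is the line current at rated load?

93.2 A

ω = 2π×1426/60 = 149.3 rad/s; P_out = τω = 300 × 149.3 = 44790 W
P_in = P_out / η = 44790 / 0.832 = 53834 W
I_L = P_in / (√3·V_L·cosφ) = 53834 / (1.732 × 380 × 0.878) = 93.2 A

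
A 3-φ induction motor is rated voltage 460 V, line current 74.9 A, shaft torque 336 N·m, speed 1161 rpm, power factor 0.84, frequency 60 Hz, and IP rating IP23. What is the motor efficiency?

ω = 2π × 1161/60 = 121.6 rad/s; P_out = τω = 336 × 121.6 = 40858 W
P_in = √3·V_L·I_L·cosφ = 1.732 × 460 × 74.9 × 0.84 = 50126 W
η = P_out / P_in = 40858 / 50126 = 0.815 = 81.5%

81.5 %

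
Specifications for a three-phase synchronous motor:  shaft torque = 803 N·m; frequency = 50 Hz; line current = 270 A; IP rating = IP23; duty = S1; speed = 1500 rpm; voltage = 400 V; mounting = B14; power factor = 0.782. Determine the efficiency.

ω = 2π × 1500/60 = 157.1 rad/s; P_out = τω = 803 × 157.1 = 126151 W
P_in = √3·V_L·I_L·cosφ = 1.732 × 400 × 270 × 0.782 = 146278 W
η = P_out / P_in = 126151 / 146278 = 0.862 = 86.2%

86.2 %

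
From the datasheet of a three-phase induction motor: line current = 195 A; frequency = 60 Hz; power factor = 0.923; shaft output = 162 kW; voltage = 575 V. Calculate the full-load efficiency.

P_out = 162 kW = 162000 W
P_in = √3·V_L·I_L·cosφ = 1.732 × 575 × 195 × 0.923 = 179247 W
η = P_out / P_in = 162000 / 179247 = 0.904 = 90.4%

90.4 %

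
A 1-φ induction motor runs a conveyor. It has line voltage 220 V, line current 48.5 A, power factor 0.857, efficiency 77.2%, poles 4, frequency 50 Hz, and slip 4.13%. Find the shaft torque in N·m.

46.9 N·m

P_in = V·I·cosφ = 220 × 48.5 × 0.857 = 9144 W
P_out = η·P_in = 0.772 × 9144 = 7059 W
n_s = 120×50/4 = 1500 rpm; n = 1500×(1−0.0413) = 1438 rpm
ω = 2π×1438/60 = 150.6 rad/s
τ = P_out/ω = 7059/150.6 = 46.9 N·m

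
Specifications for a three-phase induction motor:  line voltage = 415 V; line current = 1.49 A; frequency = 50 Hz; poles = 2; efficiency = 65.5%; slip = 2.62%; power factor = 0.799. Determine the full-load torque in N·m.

1.83 N·m

P_in = √3·V·I·cosφ = 1.732 × 415 × 1.49 × 0.799 = 856 W
P_out = η·P_in = 0.655 × 856 = 561 W
n_s = 120×50/2 = 3000 rpm; n = 3000×(1−0.0262) = 2921 rpm
ω = 2π×2921/60 = 305.9 rad/s
τ = P_out/ω = 561/305.9 = 1.83 N·m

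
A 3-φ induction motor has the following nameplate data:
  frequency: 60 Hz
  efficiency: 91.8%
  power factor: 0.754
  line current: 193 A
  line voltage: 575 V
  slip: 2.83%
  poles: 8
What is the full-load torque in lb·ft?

P_in = √3·V·I·cosφ = 1.732 × 575 × 193 × 0.754 = 144925 W
P_out = η·P_in = 0.918 × 144925 = 133041 W
n_s = 120×60/8 = 900 rpm; n = 900×(1−0.0283) = 875 rpm
ω = 2π×875/60 = 91.63 rad/s
τ = P_out/ω = 133041/91.63 = 1452 N·m
In lb·ft: 1452/1.356 = 1070 lb·ft

1070 lb·ft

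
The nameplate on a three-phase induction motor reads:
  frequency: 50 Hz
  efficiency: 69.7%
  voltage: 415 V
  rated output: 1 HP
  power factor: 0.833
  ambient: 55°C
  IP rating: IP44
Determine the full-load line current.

1.79 A

P_out = 1 × 746 = 746 W
P_in = P_out / η = 746 / 0.697 = 1070 W
I_L = P_in / (√3·V_L·cosφ) = 1070 / (1.732 × 415 × 0.833) = 1.79 A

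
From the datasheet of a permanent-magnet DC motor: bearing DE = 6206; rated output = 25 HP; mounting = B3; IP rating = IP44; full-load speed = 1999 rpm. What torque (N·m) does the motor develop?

P_out = 25 × 746 = 18650 W
ω = 2π × 1999/60 = 209.3 rad/s
τ = P_out/ω = 18650/209.3 = 89.1 N·m

89.1 N·m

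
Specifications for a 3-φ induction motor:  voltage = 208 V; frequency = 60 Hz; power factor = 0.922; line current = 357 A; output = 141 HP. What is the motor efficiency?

P_out = 141 × 746 = 105186 W
P_in = √3·V_L·I_L·cosφ = 1.732 × 208 × 357 × 0.922 = 118580 W
η = P_out / P_in = 105186 / 118580 = 0.887 = 88.7%

88.7 %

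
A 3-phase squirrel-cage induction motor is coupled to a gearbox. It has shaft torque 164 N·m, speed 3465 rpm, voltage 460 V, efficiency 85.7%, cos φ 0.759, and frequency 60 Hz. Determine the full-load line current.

115 A

ω = 2π×3465/60 = 362.9 rad/s; P_out = τω = 164 × 362.9 = 59516 W
P_in = P_out / η = 59516 / 0.857 = 69447 W
I_L = P_in / (√3·V_L·cosφ) = 69447 / (1.732 × 460 × 0.759) = 115 A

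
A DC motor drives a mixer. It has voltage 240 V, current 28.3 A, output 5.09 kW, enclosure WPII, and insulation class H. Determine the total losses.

1700 W

P_in = V·I = 240×28.3 = 6792 W
P_out = 5090 W
Losses = P_in − P_out = 6792 − 5090 = 1702 W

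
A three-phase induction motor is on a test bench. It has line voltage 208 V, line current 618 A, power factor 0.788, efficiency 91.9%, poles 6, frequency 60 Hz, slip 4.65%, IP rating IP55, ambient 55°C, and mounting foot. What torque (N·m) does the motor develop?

1350 N·m

P_in = √3·V·I·cosφ = 1.732 × 208 × 618 × 0.788 = 175439 W
P_out = η·P_in = 0.919 × 175439 = 161228 W
n_s = 120×60/6 = 1200 rpm; n = 1200×(1−0.0465) = 1144 rpm
ω = 2π×1144/60 = 119.8 rad/s
τ = P_out/ω = 161228/119.8 = 1350 N·m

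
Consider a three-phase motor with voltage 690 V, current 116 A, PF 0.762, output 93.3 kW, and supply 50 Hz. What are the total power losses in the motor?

P_in = √3·V·I·cosφ = 1.732×690×116×0.762 = 105636 W
P_out = 93300 W
Losses = P_in − P_out = 105636 − 93300 = 12336 W

12.3 kW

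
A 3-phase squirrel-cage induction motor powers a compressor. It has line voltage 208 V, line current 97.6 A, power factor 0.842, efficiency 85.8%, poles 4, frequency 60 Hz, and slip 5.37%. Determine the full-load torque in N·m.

142 N·m

P_in = √3·V·I·cosφ = 1.732 × 208 × 97.6 × 0.842 = 29606 W
P_out = η·P_in = 0.858 × 29606 = 25402 W
n_s = 120×60/4 = 1800 rpm; n = 1800×(1−0.0537) = 1703 rpm
ω = 2π×1703/60 = 178.3 rad/s
τ = P_out/ω = 25402/178.3 = 142 N·m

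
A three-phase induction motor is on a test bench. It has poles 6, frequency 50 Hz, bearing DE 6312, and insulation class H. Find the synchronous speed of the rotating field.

1000 rpm

n_s = 120f/p = 120×50/6 = 1000 rpm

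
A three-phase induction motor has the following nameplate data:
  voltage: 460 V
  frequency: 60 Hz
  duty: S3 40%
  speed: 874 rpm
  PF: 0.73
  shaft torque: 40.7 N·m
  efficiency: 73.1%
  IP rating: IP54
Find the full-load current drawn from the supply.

8.76 A

ω = 2π×874/60 = 91.53 rad/s; P_out = τω = 40.7 × 91.53 = 3725 W
P_in = P_out / η = 3725 / 0.731 = 5096 W
I_L = P_in / (√3·V_L·cosφ) = 5096 / (1.732 × 460 × 0.73) = 8.76 A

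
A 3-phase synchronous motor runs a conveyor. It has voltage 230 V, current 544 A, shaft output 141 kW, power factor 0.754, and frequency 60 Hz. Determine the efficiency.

86.3 %

P_out = 141 kW = 141000 W
P_in = √3·V_L·I_L·cosφ = 1.732 × 230 × 544 × 0.754 = 163398 W
η = P_out / P_in = 141000 / 163398 = 0.863 = 86.3%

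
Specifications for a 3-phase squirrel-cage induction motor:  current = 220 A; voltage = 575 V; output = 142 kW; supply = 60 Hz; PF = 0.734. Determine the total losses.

18800 W

P_in = √3·V·I·cosφ = 1.732×575×220×0.734 = 160818 W
P_out = 142000 W
Losses = P_in − P_out = 160818 − 142000 = 18818 W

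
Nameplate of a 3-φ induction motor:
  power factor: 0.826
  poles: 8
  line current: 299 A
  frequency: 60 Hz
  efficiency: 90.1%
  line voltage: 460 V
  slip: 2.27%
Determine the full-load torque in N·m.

P_in = √3·V·I·cosφ = 1.732 × 460 × 299 × 0.826 = 196769 W
P_out = η·P_in = 0.901 × 196769 = 177289 W
n_s = 120×60/8 = 900 rpm; n = 900×(1−0.0227) = 880 rpm
ω = 2π×880/60 = 92.15 rad/s
τ = P_out/ω = 177289/92.15 = 1920 N·m

1920 N·m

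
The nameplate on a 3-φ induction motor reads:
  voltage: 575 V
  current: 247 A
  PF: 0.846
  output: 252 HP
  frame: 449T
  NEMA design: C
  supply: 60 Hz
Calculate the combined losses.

20.1 kW

P_in = √3·V·I·cosφ = 1.732×575×247×0.846 = 208105 W
P_out = 252×746 = 187992 W
Losses = P_in − P_out = 208105 − 187992 = 20113 W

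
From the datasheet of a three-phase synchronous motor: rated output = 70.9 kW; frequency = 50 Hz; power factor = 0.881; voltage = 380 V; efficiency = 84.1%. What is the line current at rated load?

145 A

P_out = 70.9 kW = 70900 W
P_in = P_out / η = 70900 / 0.841 = 84304 W
I_L = P_in / (√3·V_L·cosφ) = 84304 / (1.732 × 380 × 0.881) = 145 A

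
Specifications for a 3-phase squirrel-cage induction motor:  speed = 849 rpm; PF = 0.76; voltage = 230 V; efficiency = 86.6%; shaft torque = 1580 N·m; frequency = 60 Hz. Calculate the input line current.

ω = 2π×849/60 = 88.91 rad/s; P_out = τω = 1580 × 88.91 = 140478 W
P_in = P_out / η = 140478 / 0.866 = 162215 W
I_L = P_in / (√3·V_L·cosφ) = 162215 / (1.732 × 230 × 0.76) = 536 A

536 A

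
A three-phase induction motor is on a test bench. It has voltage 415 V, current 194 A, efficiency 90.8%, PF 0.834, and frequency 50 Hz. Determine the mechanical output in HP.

P_in = √3·V·I·cosφ = 1.732 × 415 × 194 × 0.834 = 116296 W
P_out = η·P_in = 0.908 × 116296 = 105597 W
= 105597/746 = 142 HP

142 HP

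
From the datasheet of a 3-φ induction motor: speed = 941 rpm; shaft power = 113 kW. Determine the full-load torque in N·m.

1150 N·m

ω = 2π × 941/60 = 98.54 rad/s
τ = P/ω = 113000/98.54 = 1150 N·m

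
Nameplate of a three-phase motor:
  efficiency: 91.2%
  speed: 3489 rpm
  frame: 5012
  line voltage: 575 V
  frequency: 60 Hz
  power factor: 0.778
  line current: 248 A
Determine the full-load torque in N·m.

P_in = √3·V·I·cosφ = 1.732 × 575 × 248 × 0.778 = 192153 W
P_out = η·P_in = 0.912 × 192153 = 175244 W
n = 3489 rpm
ω = 2π×3489/60 = 365.4 rad/s
τ = P_out/ω = 175244/365.4 = 480 N·m

480 N·m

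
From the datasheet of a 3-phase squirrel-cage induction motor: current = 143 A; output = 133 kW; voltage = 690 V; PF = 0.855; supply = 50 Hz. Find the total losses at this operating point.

P_in = √3·V·I·cosφ = 1.732×690×143×0.855 = 146116 W
P_out = 133000 W
Losses = P_in − P_out = 146116 − 133000 = 13116 W

13.1 kW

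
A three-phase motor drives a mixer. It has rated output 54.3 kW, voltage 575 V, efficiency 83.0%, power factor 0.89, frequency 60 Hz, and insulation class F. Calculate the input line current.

P_out = 54.3 kW = 54300 W
P_in = P_out / η = 54300 / 0.830 = 65422 W
I_L = P_in / (√3·V_L·cosφ) = 65422 / (1.732 × 575 × 0.89) = 73.8 A

73.8 A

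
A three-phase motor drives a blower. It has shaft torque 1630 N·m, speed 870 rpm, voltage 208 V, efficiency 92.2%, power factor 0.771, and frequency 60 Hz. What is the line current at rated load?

580 A

ω = 2π×870/60 = 91.11 rad/s; P_out = τω = 1630 × 91.11 = 148509 W
P_in = P_out / η = 148509 / 0.922 = 161073 W
I_L = P_in / (√3·V_L·cosφ) = 161073 / (1.732 × 208 × 0.771) = 580 A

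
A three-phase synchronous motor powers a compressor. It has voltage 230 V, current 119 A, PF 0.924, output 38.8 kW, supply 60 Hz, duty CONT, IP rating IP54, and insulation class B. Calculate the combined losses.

5 kW

P_in = √3·V·I·cosφ = 1.732×230×119×0.924 = 43802 W
P_out = 38800 W
Losses = P_in − P_out = 43802 − 38800 = 5002 W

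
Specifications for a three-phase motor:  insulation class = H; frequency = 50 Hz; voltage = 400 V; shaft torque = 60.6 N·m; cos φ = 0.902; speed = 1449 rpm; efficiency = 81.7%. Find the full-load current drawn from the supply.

18 A

ω = 2π×1449/60 = 151.7 rad/s; P_out = τω = 60.6 × 151.7 = 9193 W
P_in = P_out / η = 9193 / 0.817 = 11252 W
I_L = P_in / (√3·V_L·cosφ) = 11252 / (1.732 × 400 × 0.902) = 18 A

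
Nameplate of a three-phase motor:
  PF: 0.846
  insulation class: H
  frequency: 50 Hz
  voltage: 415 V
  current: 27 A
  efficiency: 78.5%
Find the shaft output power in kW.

12.9 kW

P_in = √3·V·I·cosφ = 1.732 × 415 × 27 × 0.846 = 16418 W
P_out = η·P_in = 0.785 × 16418 = 12888 W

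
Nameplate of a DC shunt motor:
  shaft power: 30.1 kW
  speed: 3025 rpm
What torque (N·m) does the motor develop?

ω = 2π × 3025/60 = 316.8 rad/s
τ = P/ω = 30100/316.8 = 95 N·m

95 N·m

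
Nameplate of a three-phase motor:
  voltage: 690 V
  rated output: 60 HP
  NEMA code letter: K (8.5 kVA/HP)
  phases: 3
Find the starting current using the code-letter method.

427 A

S_LR = 8.5 × 60 = 510 kVA
I_LR = S_LR/(√3·V_L) = 510000/(1.732×690) = 427 A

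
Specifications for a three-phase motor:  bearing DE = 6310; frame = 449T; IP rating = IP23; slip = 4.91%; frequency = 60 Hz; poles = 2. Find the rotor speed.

n_s = 120f/p = 120×60/2 = 3600 rpm
n = n_s(1 − s) = 3600 × (1 − 0.0491) = 3423 rpm

3423 rpm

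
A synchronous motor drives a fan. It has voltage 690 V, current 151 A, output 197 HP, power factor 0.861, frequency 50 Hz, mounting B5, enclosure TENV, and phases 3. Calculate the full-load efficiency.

P_out = 197 × 746 = 146962 W
P_in = √3·V_L·I_L·cosφ = 1.732 × 690 × 151 × 0.861 = 155374 W
η = P_out / P_in = 146962 / 155374 = 0.946 = 94.6%

94.6 %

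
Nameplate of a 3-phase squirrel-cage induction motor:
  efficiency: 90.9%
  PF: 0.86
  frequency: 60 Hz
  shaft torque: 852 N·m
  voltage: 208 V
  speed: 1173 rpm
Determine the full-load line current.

ω = 2π×1173/60 = 122.8 rad/s; P_out = τω = 852 × 122.8 = 104626 W
P_in = P_out / η = 104626 / 0.909 = 115100 W
I_L = P_in / (√3·V_L·cosφ) = 115100 / (1.732 × 208 × 0.86) = 372 A

372 A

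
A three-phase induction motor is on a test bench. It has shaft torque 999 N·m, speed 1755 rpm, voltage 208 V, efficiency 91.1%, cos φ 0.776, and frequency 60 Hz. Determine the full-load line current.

ω = 2π×1755/60 = 183.8 rad/s; P_out = τω = 999 × 183.8 = 183616 W
P_in = P_out / η = 183616 / 0.911 = 201554 W
I_L = P_in / (√3·V_L·cosφ) = 201554 / (1.732 × 208 × 0.776) = 721 A

721 A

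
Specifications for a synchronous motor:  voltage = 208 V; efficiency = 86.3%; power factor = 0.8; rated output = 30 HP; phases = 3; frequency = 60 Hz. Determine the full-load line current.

90 A

P_out = 30 × 746 = 22380 W
P_in = P_out / η = 22380 / 0.863 = 25933 W
I_L = P_in / (√3·V_L·cosφ) = 25933 / (1.732 × 208 × 0.8) = 90 A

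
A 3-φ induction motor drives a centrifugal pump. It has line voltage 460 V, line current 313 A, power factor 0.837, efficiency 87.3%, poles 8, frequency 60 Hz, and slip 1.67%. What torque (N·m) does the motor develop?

P_in = √3·V·I·cosφ = 1.732 × 460 × 313 × 0.837 = 208726 W
P_out = η·P_in = 0.873 × 208726 = 182218 W
n_s = 120×60/8 = 900 rpm; n = 900×(1−0.0167) = 885 rpm
ω = 2π×885/60 = 92.68 rad/s
τ = P_out/ω = 182218/92.68 = 1970 N·m

1970 N·m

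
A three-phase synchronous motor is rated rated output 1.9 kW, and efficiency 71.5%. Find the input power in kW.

2.66 kW

P_out = 1900 W
P_in = P_out/η = 1900/0.715 = 2657 W = 2.66 kW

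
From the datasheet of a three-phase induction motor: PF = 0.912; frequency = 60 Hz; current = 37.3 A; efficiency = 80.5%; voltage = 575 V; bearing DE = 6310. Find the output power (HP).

36.6 HP

P_in = √3·V·I·cosφ = 1.732 × 575 × 37.3 × 0.912 = 33878 W
P_out = η·P_in = 0.805 × 33878 = 27272 W
= 27272/746 = 36.6 HP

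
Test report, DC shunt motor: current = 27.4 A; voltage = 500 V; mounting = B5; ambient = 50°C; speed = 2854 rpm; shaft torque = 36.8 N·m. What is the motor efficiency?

80.3 %

ω = 2π × 2854/60 = 298.9 rad/s; P_out = τω = 36.8 × 298.9 = 11000 W
P_in = V·I = 500 × 27.4 = 13700 W
η = P_out / P_in = 11000 / 13700 = 0.803 = 80.3%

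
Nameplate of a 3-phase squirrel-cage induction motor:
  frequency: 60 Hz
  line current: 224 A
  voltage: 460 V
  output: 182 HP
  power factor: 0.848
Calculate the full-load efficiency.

P_out = 182 × 746 = 135772 W
P_in = √3·V_L·I_L·cosφ = 1.732 × 460 × 224 × 0.848 = 151339 W
η = P_out / P_in = 135772 / 151339 = 0.897 = 89.7%

89.7 %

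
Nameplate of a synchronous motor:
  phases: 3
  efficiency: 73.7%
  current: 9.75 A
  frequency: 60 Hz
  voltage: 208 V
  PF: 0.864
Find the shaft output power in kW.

P_in = √3·V·I·cosφ = 1.732 × 208 × 9.75 × 0.864 = 3035 W
P_out = η·P_in = 0.737 × 3035 = 2237 W

2.24 kW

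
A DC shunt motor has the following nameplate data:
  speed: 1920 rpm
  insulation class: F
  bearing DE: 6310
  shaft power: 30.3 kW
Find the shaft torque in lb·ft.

111 lb·ft

ω = 2π × 1920/60 = 201.1 rad/s
τ = P/ω = 30300/201.1 = 150.7 N·m
In lb·ft: 150.7/1.356 = 111 lb·ft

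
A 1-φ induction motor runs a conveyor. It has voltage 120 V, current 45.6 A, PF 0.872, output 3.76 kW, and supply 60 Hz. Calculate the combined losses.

P_in = V·I·cosφ = 120×45.6×0.872 = 4772 W
P_out = 3760 W
Losses = P_in − P_out = 4772 − 3760 = 1012 W

1.01 kW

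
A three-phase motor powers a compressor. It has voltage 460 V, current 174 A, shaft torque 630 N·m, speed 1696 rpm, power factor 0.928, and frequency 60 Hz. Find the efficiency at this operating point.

87.0 %

ω = 2π × 1696/60 = 177.6 rad/s; P_out = τω = 630 × 177.6 = 111888 W
P_in = √3·V_L·I_L·cosφ = 1.732 × 460 × 174 × 0.928 = 128648 W
η = P_out / P_in = 111888 / 128648 = 0.870 = 87.0%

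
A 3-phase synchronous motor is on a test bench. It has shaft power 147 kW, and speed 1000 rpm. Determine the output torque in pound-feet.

ω = 2π × 1000/60 = 104.7 rad/s
τ = P/ω = 147000/104.7 = 1404 N·m
In lb·ft: 1404/1.356 = 1040 lb·ft

1040 lb·ft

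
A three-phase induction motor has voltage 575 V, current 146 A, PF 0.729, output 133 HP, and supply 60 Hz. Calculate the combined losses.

6.78 kW

P_in = √3·V·I·cosφ = 1.732×575×146×0.729 = 105998 W
P_out = 133×746 = 99218 W
Losses = P_in − P_out = 105998 − 99218 = 6780 W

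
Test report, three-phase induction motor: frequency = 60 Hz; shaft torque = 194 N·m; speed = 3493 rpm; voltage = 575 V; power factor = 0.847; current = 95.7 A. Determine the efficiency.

87.9 %

ω = 2π × 3493/60 = 365.8 rad/s; P_out = τω = 194 × 365.8 = 70965 W
P_in = √3·V_L·I_L·cosφ = 1.732 × 575 × 95.7 × 0.847 = 80726 W
η = P_out / P_in = 70965 / 80726 = 0.879 = 87.9%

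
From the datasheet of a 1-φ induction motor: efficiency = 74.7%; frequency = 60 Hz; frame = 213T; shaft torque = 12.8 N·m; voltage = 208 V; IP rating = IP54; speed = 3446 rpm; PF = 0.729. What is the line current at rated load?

40.8 A

ω = 2π×3446/60 = 360.9 rad/s; P_out = τω = 12.8 × 360.9 = 4620 W
P_in = P_out / η = 4620 / 0.747 = 6185 W
I = P_in / (V·cosφ) = 6185 / (208 × 0.729) = 40.8 A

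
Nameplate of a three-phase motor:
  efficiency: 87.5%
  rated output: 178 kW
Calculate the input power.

203 kW

P_out = 178000 W
P_in = P_out/η = 178000/0.875 = 203429 W = 203 kW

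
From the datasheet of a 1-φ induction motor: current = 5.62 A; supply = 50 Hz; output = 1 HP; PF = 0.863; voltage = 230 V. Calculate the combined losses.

P_in = V·I·cosφ = 230×5.62×0.863 = 1116 W
P_out = 1×746 = 746 W
Losses = P_in − P_out = 1116 − 746 = 370 W

370 W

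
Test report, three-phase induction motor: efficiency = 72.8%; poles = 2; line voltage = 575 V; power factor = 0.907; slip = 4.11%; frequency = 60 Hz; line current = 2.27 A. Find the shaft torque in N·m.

4.13 N·m

P_in = √3·V·I·cosφ = 1.732 × 575 × 2.27 × 0.907 = 2050 W
P_out = η·P_in = 0.728 × 2050 = 1492 W
n_s = 120×60/2 = 3600 rpm; n = 3600×(1−0.0411) = 3452 rpm
ω = 2π×3452/60 = 361.5 rad/s
τ = P_out/ω = 1492/361.5 = 4.13 N·m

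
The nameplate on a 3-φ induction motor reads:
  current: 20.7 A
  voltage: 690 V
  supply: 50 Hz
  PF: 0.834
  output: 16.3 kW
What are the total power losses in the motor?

P_in = √3·V·I·cosφ = 1.732×690×20.7×0.834 = 20632 W
P_out = 16300 W
Losses = P_in − P_out = 20632 − 16300 = 4332 W

4.33 kW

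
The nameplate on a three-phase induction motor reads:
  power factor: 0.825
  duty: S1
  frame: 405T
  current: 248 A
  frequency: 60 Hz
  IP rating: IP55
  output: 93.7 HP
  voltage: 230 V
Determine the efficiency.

P_out = 93.7 × 746 = 69900 W
P_in = √3·V_L·I_L·cosφ = 1.732 × 230 × 248 × 0.825 = 81504 W
η = P_out / P_in = 69900 / 81504 = 0.858 = 85.8%

85.8 %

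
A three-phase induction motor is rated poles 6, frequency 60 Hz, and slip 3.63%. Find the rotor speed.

n_s = 120f/p = 120×60/6 = 1200 rpm
n = n_s(1 − s) = 1200 × (1 − 0.0363) = 1156 rpm

1156 rpm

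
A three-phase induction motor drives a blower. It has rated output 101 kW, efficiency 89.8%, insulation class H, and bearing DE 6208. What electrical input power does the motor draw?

112 kW

P_out = 101000 W
P_in = P_out/η = 101000/0.898 = 112472 W = 112 kW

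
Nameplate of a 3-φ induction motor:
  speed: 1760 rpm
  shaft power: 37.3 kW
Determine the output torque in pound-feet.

149 lb·ft

ω = 2π × 1760/60 = 184.3 rad/s
τ = P/ω = 37300/184.3 = 202.4 N·m
In lb·ft: 202.4/1.356 = 149 lb·ft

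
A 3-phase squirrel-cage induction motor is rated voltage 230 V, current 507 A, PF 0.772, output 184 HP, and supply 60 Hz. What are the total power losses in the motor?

P_in = √3·V·I·cosφ = 1.732×230×507×0.772 = 155920 W
P_out = 184×746 = 137264 W
Losses = P_in − P_out = 155920 − 137264 = 18656 W

18.7 kW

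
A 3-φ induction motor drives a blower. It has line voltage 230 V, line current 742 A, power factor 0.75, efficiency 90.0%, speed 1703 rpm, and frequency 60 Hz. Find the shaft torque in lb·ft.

P_in = √3·V·I·cosφ = 1.732 × 230 × 742 × 0.75 = 221687 W
P_out = η·P_in = 0.9 × 221687 = 199518 W
n = 1703 rpm
ω = 2π×1703/60 = 178.3 rad/s
τ = P_out/ω = 199518/178.3 = 1119 N·m
In lb·ft: 1119/1.356 = 825 lb·ft

825 lb·ft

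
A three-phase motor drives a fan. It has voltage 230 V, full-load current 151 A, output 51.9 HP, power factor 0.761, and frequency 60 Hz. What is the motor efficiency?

84.6 %

P_out = 51.9 × 746 = 38717 W
P_in = √3·V_L·I_L·cosφ = 1.732 × 230 × 151 × 0.761 = 45776 W
η = P_out / P_in = 38717 / 45776 = 0.846 = 84.6%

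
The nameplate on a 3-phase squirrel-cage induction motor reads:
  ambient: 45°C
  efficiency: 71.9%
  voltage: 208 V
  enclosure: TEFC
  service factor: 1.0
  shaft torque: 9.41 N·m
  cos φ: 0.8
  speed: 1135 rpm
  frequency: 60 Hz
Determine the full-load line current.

ω = 2π×1135/60 = 118.9 rad/s; P_out = τω = 9.41 × 118.9 = 1119 W
P_in = P_out / η = 1119 / 0.719 = 1556 W
I_L = P_in / (√3·V_L·cosφ) = 1556 / (1.732 × 208 × 0.8) = 5.4 A

5.4 A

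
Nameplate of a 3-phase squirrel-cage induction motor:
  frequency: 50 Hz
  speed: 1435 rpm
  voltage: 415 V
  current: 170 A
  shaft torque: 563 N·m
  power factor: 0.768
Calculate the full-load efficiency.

90.2 %

ω = 2π × 1435/60 = 150.3 rad/s; P_out = τω = 563 × 150.3 = 84619 W
P_in = √3·V_L·I_L·cosφ = 1.732 × 415 × 170 × 0.768 = 93844 W
η = P_out / P_in = 84619 / 93844 = 0.902 = 90.2%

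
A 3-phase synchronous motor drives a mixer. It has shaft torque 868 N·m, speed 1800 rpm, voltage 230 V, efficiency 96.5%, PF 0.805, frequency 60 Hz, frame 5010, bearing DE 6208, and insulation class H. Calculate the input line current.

529 A

ω = 2π×1800/60 = 188.5 rad/s; P_out = τω = 868 × 188.5 = 163618 W
P_in = P_out / η = 163618 / 0.965 = 169552 W
I_L = P_in / (√3·V_L·cosφ) = 169552 / (1.732 × 230 × 0.805) = 529 A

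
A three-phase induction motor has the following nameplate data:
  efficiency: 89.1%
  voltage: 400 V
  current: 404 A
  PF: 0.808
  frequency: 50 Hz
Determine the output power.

202 kW

P_in = √3·V·I·cosφ = 1.732 × 400 × 404 × 0.808 = 226152 W
P_out = η·P_in = 0.891 × 226152 = 201501 W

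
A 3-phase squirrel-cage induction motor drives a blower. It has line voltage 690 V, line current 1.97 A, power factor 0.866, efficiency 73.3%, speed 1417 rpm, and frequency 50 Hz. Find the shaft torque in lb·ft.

P_in = √3·V·I·cosφ = 1.732 × 690 × 1.97 × 0.866 = 2039 W
P_out = η·P_in = 0.733 × 2039 = 1495 W
n = 1417 rpm
ω = 2π×1417/60 = 148.4 rad/s
τ = P_out/ω = 1495/148.4 = 10.07 N·m
In lb·ft: 10.07/1.356 = 7.43 lb·ft

7.43 lb·ft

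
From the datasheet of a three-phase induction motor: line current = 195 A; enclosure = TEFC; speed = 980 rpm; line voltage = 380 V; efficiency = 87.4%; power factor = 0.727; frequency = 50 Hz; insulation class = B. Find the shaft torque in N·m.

795 N·m

P_in = √3·V·I·cosφ = 1.732 × 380 × 195 × 0.727 = 93304 W
P_out = η·P_in = 0.874 × 93304 = 81548 W
n = 980 rpm
ω = 2π×980/60 = 102.6 rad/s
τ = P_out/ω = 81548/102.6 = 795 N·m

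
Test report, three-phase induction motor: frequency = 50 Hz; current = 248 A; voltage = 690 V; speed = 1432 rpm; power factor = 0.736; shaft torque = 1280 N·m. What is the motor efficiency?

ω = 2π × 1432/60 = 150 rad/s; P_out = τω = 1280 × 150 = 192000 W
P_in = √3·V_L·I_L·cosφ = 1.732 × 690 × 248 × 0.736 = 218136 W
η = P_out / P_in = 192000 / 218136 = 0.880 = 88.0%

88.0 %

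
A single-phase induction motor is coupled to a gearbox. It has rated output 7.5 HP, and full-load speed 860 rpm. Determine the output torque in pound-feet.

P_out = 7.5 × 746 = 5595 W
ω = 2π × 860/60 = 90.06 rad/s
τ = P_out/ω = 5595/90.06 = 62.13 N·m
In lb·ft: 62.13/1.356 = 45.8 lb·ft

45.8 lb·ft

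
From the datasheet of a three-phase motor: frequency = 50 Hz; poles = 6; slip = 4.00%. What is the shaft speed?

n_s = 120f/p = 120×50/6 = 1000 rpm
n = n_s(1 − s) = 1000 × (1 − 0.04) = 960 rpm

960 rpm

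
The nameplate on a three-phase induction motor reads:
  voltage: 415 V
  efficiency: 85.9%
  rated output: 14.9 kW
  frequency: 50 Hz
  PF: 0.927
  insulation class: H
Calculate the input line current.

26 A

P_out = 14.9 kW = 14900 W
P_in = P_out / η = 14900 / 0.859 = 17346 W
I_L = P_in / (√3·V_L·cosφ) = 17346 / (1.732 × 415 × 0.927) = 26 A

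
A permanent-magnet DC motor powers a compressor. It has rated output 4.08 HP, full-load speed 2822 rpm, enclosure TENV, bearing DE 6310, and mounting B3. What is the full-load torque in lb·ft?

7.6 lb·ft

P_out = 4.08 × 746 = 3044 W
ω = 2π × 2822/60 = 295.5 rad/s
τ = P_out/ω = 3044/295.5 = 10.3 N·m
In lb·ft: 10.3/1.356 = 7.6 lb·ft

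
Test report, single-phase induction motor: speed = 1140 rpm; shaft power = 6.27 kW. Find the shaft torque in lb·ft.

ω = 2π × 1140/60 = 119.4 rad/s
τ = P/ω = 6270/119.4 = 52.51 N·m
In lb·ft: 52.51/1.356 = 38.7 lb·ft

38.7 lb·ft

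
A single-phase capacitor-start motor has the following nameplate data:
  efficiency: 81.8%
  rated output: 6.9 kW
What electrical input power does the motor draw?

P_out = 6900 W
P_in = P_out/η = 6900/0.818 = 8435 W = 8.44 kW

8.44 kW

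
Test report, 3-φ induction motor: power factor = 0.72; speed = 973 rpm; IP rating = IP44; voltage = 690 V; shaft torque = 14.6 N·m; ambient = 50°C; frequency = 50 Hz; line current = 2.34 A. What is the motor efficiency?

ω = 2π × 973/60 = 101.9 rad/s; P_out = τω = 14.6 × 101.9 = 1488 W
P_in = √3·V_L·I_L·cosφ = 1.732 × 690 × 2.34 × 0.72 = 2013 W
η = P_out / P_in = 1488 / 2013 = 0.739 = 73.9%

73.9 %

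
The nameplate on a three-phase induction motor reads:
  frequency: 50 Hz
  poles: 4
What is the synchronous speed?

n_s = 120f/p = 120×50/4 = 1500 rpm

1500 rpm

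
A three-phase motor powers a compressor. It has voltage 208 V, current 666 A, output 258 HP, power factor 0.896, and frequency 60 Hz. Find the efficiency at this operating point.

P_out = 258 × 746 = 192468 W
P_in = √3·V_L·I_L·cosφ = 1.732 × 208 × 666 × 0.896 = 214978 W
η = P_out / P_in = 192468 / 214978 = 0.895 = 89.5%

89.5 %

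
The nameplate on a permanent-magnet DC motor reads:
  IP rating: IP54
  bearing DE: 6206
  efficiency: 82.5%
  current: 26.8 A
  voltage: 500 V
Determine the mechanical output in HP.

P_in = V·I = 500 × 26.8 = 13400 W
P_out = η·P_in = 0.825 × 13400 = 11055 W
= 11055/746 = 14.8 HP

14.8 HP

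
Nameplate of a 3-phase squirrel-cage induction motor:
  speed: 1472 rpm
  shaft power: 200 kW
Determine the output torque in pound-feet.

ω = 2π × 1472/60 = 154.1 rad/s
τ = P/ω = 200000/154.1 = 1298 N·m
In lb·ft: 1298/1.356 = 957 lb·ft

957 lb·ft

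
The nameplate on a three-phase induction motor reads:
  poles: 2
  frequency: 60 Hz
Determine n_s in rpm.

3600 rpm

n_s = 120f/p = 120×60/2 = 3600 rpm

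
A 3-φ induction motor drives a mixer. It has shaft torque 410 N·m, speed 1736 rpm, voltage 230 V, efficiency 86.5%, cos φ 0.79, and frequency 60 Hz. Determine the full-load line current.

ω = 2π×1736/60 = 181.8 rad/s; P_out = τω = 410 × 181.8 = 74538 W
P_in = P_out / η = 74538 / 0.865 = 86171 W
I_L = P_in / (√3·V_L·cosφ) = 86171 / (1.732 × 230 × 0.79) = 274 A

274 A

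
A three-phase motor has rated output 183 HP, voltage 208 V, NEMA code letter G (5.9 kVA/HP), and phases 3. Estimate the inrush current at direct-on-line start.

S_LR = 5.9 × 183 = 1079.7 kVA
I_LR = S_LR/(√3·V_L) = 1079700/(1.732×208) = 3000 A

3000 A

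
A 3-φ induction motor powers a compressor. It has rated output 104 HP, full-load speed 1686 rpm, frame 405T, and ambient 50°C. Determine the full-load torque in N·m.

439 N·m

P_out = 104 × 746 = 77584 W
ω = 2π × 1686/60 = 176.6 rad/s
τ = P_out/ω = 77584/176.6 = 439 N·m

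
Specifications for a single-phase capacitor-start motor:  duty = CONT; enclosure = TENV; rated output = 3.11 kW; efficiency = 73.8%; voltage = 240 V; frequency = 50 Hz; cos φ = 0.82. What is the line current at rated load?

P_out = 3.11 kW = 3110 W
P_in = P_out / η = 3110 / 0.738 = 4214 W
I = P_in / (V·cosφ) = 4214 / (240 × 0.82) = 21.4 A

21.4 A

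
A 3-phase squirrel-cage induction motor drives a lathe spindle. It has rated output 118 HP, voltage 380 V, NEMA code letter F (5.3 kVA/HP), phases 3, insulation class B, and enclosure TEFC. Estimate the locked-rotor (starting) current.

S_LR = 5.3 × 118 = 625.4 kVA
I_LR = S_LR/(√3·V_L) = 625400/(1.732×380) = 950 A

950 A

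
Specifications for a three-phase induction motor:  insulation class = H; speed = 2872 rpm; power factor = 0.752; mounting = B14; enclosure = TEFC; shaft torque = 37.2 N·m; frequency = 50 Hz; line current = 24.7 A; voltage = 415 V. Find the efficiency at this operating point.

ω = 2π × 2872/60 = 300.8 rad/s; P_out = τω = 37.2 × 300.8 = 11190 W
P_in = √3·V_L·I_L·cosφ = 1.732 × 415 × 24.7 × 0.752 = 13351 W
η = P_out / P_in = 11190 / 13351 = 0.838 = 83.8%

83.8 %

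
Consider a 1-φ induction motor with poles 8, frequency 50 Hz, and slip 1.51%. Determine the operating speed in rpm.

n_s = 120f/p = 120×50/8 = 750 rpm
n = n_s(1 − s) = 750 × (1 − 0.0151) = 739 rpm

739 rpm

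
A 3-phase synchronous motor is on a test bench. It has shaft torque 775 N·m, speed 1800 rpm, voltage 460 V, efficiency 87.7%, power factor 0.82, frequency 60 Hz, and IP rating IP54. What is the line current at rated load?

255 A

ω = 2π×1800/60 = 188.5 rad/s; P_out = τω = 775 × 188.5 = 146088 W
P_in = P_out / η = 146088 / 0.877 = 166577 W
I_L = P_in / (√3·V_L·cosφ) = 166577 / (1.732 × 460 × 0.82) = 255 A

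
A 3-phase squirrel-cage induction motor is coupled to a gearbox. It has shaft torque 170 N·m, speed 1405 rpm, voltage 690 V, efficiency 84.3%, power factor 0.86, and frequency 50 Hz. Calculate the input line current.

28.9 A

ω = 2π×1405/60 = 147.1 rad/s; P_out = τω = 170 × 147.1 = 25007 W
P_in = P_out / η = 25007 / 0.843 = 29664 W
I_L = P_in / (√3·V_L·cosφ) = 29664 / (1.732 × 690 × 0.86) = 28.9 A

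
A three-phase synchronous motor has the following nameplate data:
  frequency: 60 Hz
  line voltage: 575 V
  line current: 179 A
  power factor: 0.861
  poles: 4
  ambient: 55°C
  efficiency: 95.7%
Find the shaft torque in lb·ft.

P_in = √3·V·I·cosφ = 1.732 × 575 × 179 × 0.861 = 153487 W
P_out = η·P_in = 0.957 × 153487 = 146887 W
n = n_s = 120×60/4 = 1800 rpm (synchronous)
ω = 2π×1800/60 = 188.5 rad/s
τ = P_out/ω = 146887/188.5 = 779.2 N·m
In lb·ft: 779.2/1.356 = 575 lb·ft

575 lb·ft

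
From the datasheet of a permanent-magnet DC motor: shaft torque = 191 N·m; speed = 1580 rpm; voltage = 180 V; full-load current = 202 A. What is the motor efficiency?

86.9 %

ω = 2π × 1580/60 = 165.5 rad/s; P_out = τω = 191 × 165.5 = 31611 W
P_in = V·I = 180 × 202 = 36360 W
η = P_out / P_in = 31611 / 36360 = 0.869 = 86.9%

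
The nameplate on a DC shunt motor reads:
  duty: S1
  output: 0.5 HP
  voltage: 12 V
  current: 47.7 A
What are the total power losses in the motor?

199 W

P_in = V·I = 12×47.7 = 572 W
P_out = 0.5×746 = 373 W
Losses = P_in − P_out = 572 − 373 = 199 W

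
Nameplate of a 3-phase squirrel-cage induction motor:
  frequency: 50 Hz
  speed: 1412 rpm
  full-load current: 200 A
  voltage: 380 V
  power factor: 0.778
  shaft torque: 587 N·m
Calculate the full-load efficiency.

84.8 %

ω = 2π × 1412/60 = 147.9 rad/s; P_out = τω = 587 × 147.9 = 86817 W
P_in = √3·V_L·I_L·cosφ = 1.732 × 380 × 200 × 0.778 = 102410 W
η = P_out / P_in = 86817 / 102410 = 0.848 = 84.8%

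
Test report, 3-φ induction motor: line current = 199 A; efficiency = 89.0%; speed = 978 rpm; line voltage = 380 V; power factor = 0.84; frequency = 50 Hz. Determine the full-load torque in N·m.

P_in = √3·V·I·cosφ = 1.732 × 380 × 199 × 0.84 = 110018 W
P_out = η·P_in = 0.89 × 110018 = 97916 W
n = 978 rpm
ω = 2π×978/60 = 102.4 rad/s
τ = P_out/ω = 97916/102.4 = 956 N·m

956 N·m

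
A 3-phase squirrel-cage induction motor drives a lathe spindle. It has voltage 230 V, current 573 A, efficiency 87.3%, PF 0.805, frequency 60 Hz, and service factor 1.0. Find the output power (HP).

P_in = √3·V·I·cosφ = 1.732 × 230 × 573 × 0.805 = 183750 W
P_out = η·P_in = 0.873 × 183750 = 160414 W
= 160414/746 = 215 HP

215 HP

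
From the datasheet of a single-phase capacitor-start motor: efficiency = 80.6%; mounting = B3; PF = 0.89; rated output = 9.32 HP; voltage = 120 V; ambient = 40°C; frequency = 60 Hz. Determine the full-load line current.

P_out = 9.32 × 746 = 6953 W
P_in = P_out / η = 6953 / 0.806 = 8627 W
I = P_in / (V·cosφ) = 8627 / (120 × 0.89) = 80.8 A

80.8 A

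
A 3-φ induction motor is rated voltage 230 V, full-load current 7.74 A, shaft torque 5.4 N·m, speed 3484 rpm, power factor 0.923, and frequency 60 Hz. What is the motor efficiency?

69.2 %

ω = 2π × 3484/60 = 364.8 rad/s; P_out = τω = 5.4 × 364.8 = 1970 W
P_in = √3·V_L·I_L·cosφ = 1.732 × 230 × 7.74 × 0.923 = 2846 W
η = P_out / P_in = 1970 / 2846 = 0.692 = 69.2%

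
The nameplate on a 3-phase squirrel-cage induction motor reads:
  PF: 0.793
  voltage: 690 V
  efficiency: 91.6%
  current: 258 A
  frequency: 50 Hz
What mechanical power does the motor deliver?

224 kW

P_in = √3·V·I·cosφ = 1.732 × 690 × 258 × 0.793 = 244506 W
P_out = η·P_in = 0.916 × 244506 = 223967 W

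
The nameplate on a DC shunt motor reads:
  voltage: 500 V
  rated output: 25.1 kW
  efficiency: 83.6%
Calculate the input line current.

60 A

P_out = 25.1 kW = 25100 W
P_in = P_out / η = 25100 / 0.836 = 30024 W
I = P_in / V = 30024 / 500 = 60 A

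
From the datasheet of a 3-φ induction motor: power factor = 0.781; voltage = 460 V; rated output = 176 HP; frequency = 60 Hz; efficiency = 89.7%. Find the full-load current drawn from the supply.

235 A

P_out = 176 × 746 = 131296 W
P_in = P_out / η = 131296 / 0.897 = 146372 W
I_L = P_in / (√3·V_L·cosφ) = 146372 / (1.732 × 460 × 0.781) = 235 A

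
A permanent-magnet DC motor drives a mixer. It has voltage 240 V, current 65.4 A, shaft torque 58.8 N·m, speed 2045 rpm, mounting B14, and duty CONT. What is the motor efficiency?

80.2 %

ω = 2π × 2045/60 = 214.2 rad/s; P_out = τω = 58.8 × 214.2 = 12595 W
P_in = V·I = 240 × 65.4 = 15696 W
η = P_out / P_in = 12595 / 15696 = 0.802 = 80.2%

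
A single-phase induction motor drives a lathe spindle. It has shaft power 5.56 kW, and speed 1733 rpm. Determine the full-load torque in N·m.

ω = 2π × 1733/60 = 181.5 rad/s
τ = P/ω = 5560/181.5 = 30.6 N·m

30.6 N·m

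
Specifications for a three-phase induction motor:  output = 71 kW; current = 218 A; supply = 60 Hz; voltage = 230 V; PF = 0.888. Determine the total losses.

P_in = √3·V·I·cosφ = 1.732×230×218×0.888 = 77116 W
P_out = 71000 W
Losses = P_in − P_out = 77116 − 71000 = 6116 W

6.12 kW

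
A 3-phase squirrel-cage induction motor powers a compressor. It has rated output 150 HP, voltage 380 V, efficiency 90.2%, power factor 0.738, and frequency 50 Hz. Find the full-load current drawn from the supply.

P_out = 150 × 746 = 111900 W
P_in = P_out / η = 111900 / 0.902 = 124058 W
I_L = P_in / (√3·V_L·cosφ) = 124058 / (1.732 × 380 × 0.738) = 255 A

255 A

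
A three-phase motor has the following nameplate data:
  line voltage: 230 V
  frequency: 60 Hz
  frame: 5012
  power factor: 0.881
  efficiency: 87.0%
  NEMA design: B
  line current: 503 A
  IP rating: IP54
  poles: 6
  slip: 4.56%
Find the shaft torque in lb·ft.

945 lb·ft

P_in = √3·V·I·cosφ = 1.732 × 230 × 503 × 0.881 = 176530 W
P_out = η·P_in = 0.87 × 176530 = 153581 W
n_s = 120×60/6 = 1200 rpm; n = 1200×(1−0.0456) = 1145 rpm
ω = 2π×1145/60 = 119.9 rad/s
τ = P_out/ω = 153581/119.9 = 1281 N·m
In lb·ft: 1281/1.356 = 945 lb·ft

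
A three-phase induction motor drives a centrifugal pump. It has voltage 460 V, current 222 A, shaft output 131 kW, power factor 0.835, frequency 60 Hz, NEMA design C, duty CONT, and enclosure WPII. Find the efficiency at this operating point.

88.7 %

P_out = 131 kW = 131000 W
P_in = √3·V_L·I_L·cosφ = 1.732 × 460 × 222 × 0.835 = 147688 W
η = P_out / P_in = 131000 / 147688 = 0.887 = 88.7%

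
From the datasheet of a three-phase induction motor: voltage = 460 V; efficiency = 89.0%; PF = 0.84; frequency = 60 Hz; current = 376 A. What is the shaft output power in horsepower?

P_in = √3·V·I·cosφ = 1.732 × 460 × 376 × 0.84 = 251636 W
P_out = η·P_in = 0.89 × 251636 = 223956 W
= 223956/746 = 300 HP

300 HP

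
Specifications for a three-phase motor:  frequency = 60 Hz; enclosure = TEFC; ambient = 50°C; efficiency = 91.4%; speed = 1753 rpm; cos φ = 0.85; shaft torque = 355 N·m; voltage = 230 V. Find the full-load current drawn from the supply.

ω = 2π×1753/60 = 183.6 rad/s; P_out = τω = 355 × 183.6 = 65178 W
P_in = P_out / η = 65178 / 0.914 = 71311 W
I_L = P_in / (√3·V_L·cosφ) = 71311 / (1.732 × 230 × 0.85) = 211 A

211 A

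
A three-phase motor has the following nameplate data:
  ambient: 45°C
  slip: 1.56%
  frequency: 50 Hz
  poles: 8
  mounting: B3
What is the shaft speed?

n_s = 120f/p = 120×50/8 = 750 rpm
n = n_s(1 − s) = 750 × (1 − 0.0156) = 738 rpm

738 rpm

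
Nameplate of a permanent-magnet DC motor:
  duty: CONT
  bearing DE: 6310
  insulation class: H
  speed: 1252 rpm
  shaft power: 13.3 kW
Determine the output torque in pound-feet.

74.8 lb·ft

ω = 2π × 1252/60 = 131.1 rad/s
τ = P/ω = 13300/131.1 = 101.4 N·m
In lb·ft: 101.4/1.356 = 74.8 lb·ft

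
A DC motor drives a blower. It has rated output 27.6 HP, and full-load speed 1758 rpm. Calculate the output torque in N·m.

112 N·m

P_out = 27.6 × 746 = 20590 W
ω = 2π × 1758/60 = 184.1 rad/s
τ = P_out/ω = 20590/184.1 = 112 N·m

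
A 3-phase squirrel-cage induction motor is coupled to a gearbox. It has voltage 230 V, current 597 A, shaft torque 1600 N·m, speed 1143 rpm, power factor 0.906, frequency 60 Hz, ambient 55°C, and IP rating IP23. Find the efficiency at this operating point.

ω = 2π × 1143/60 = 119.7 rad/s; P_out = τω = 1600 × 119.7 = 191520 W
P_in = √3·V_L·I_L·cosφ = 1.732 × 230 × 597 × 0.906 = 215466 W
η = P_out / P_in = 191520 / 215466 = 0.889 = 88.9%

88.9 %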